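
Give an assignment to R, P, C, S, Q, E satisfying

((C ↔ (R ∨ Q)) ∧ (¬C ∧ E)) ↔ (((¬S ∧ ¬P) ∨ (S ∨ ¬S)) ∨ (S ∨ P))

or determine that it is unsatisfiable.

R: False, P: True, C: False, S: False, Q: False, E: True

  ((C ↔ (R ∨ Q)) ∧ (¬C ∧ E)) ↔ (((¬S ∧ ¬P) ∨ (S ∨ ¬S)) ∨ (S ∨ P)) = True
    (C ↔ (R ∨ Q)) ∧ (¬C ∧ E) = True
      C ↔ (R ∨ Q) = True
        R ∨ Q = False
      ¬C ∧ E = True
        ¬C = True
    ((¬S ∧ ¬P) ∨ (S ∨ ¬S)) ∨ (S ∨ P) = True
      (¬S ∧ ¬P) ∨ (S ∨ ¬S) = True
        ¬S ∧ ¬P = False
          ¬S = True
          ¬P = False
        S ∨ ¬S = True
          ¬S = True
      S ∨ P = True
The formula evaluates to True.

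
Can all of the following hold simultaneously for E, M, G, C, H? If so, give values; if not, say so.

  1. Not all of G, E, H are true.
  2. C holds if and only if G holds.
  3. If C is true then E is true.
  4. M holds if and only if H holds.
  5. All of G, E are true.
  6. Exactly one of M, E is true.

E = True, M = False, G = True, C = True, H = False

  (1) {G, E, H}: 2/3 true — not all ✓
  (2) C=T, G=T — same ✓
  (3) C=T ⇒ E: T ✓
  (4) M=F, H=F — same ✓
  (5) {G, E}: all 2 true ✓
  (6) {M, E}: 1 true — exactly one ✓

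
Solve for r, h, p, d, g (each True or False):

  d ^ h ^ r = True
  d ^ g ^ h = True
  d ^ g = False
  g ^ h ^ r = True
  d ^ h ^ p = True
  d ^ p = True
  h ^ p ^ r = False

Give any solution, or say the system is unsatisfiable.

Unsatisfiable — no assignment works.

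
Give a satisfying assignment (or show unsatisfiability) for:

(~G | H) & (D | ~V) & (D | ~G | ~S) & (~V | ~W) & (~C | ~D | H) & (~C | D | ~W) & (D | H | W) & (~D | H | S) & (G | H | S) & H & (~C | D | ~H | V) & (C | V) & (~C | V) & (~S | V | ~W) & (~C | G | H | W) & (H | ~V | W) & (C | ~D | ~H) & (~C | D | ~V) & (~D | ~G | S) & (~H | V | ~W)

H: True, S: False, G: False, C: True, W: False, V: True, D: True

Unit clause (H) forces H = True.
Set S = False.
Try G = True:
  (~D | ~G | S) forces D = False.
  (D | ~V) forces V = False.
  (~C | D | ~H | V) forces C = False.
  clause (C | V) is falsified — backtrack.
So G = False.
Try C = False:
  (C | V) forces V = True.
  (D | ~V) forces D = True.
  clause (C | ~D | ~H) is falsified — backtrack.
So C = True.
  then (~C | V) forces V = True.
  then (~C | D | ~V) forces D = True.
  then (~V | ~W) forces W = False.
All clauses satisfied.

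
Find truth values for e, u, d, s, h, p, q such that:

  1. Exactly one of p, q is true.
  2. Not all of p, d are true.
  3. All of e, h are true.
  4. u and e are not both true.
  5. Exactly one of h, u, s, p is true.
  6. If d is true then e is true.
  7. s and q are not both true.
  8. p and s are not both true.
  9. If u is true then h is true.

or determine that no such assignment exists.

e: True; u: False; d: True; s: False; h: True; p: False; q: True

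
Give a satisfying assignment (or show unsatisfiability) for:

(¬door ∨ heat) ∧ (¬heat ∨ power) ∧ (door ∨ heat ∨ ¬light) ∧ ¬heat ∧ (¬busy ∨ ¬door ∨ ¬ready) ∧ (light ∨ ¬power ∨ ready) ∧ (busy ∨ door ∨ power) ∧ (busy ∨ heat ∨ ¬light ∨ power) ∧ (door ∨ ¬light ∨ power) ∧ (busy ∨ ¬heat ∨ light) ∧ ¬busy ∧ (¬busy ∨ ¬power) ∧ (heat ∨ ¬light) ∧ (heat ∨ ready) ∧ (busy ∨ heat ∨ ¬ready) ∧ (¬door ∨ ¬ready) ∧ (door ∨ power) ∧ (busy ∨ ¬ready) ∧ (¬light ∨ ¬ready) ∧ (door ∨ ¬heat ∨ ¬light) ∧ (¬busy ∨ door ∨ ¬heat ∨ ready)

The formula is unsatisfiable.

Case busy = True:
  Clause (¬busy) is falsified — contradiction.
Case busy = False:
  (¬heat) forces heat = False.
  (¬door ∨ heat) forces door = False.
  (door ∨ heat ∨ ¬light) forces light = False.
  (busy ∨ door ∨ power) forces power = True.
  (light ∨ ¬power ∨ ready) forces ready = True.
  Clause (busy ∨ heat ∨ ¬ready) is falsified — contradiction.
Both cases fail, so the formula is unsatisfiable.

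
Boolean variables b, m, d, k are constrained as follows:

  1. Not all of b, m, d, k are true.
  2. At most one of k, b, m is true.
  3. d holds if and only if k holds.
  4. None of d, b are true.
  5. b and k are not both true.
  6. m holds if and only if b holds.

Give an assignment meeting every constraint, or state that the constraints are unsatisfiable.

b = False, m = False, d = False, k = False

  (1) {b, m, d, k}: 0/4 true — not all ✓
  (2) {k, b, m}: 0 true — at most one ✓
  (3) d=F, k=F — same ✓
  (4) {d, b}: 0 true — none ✓
  (5) b=F, k=F — not both ✓
  (6) m=F, b=F — same ✓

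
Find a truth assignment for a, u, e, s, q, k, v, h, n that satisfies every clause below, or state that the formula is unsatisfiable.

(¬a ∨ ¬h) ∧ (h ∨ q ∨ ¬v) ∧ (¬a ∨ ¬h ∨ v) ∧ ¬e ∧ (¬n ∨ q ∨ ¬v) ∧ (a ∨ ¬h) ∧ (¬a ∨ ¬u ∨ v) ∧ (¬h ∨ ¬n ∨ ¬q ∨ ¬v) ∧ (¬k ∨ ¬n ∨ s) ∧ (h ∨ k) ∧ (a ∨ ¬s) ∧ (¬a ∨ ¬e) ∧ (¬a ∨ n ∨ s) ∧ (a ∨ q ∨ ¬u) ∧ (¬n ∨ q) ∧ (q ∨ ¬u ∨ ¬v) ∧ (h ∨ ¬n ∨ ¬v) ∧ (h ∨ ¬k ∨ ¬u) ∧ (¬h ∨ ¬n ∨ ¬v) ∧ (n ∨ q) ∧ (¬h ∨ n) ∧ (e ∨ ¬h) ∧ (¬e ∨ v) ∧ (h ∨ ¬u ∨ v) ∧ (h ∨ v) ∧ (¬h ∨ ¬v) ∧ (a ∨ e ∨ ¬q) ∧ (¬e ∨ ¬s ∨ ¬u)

Unit clause (¬e) forces e = False.
In (e ∨ ¬h) only ¬h is left, so h = False.
In (h ∨ v) only v is left, so v = True.
In (h ∨ q ∨ ¬v) only q is left, so q = True.
In (h ∨ k) only k is left, so k = True.
In (h ∨ ¬n ∨ ¬v) only ¬n is left, so n = False.
In (h ∨ ¬k ∨ ¬u) only ¬u is left, so u = False.
In (a ∨ e ∨ ¬q) only a is left, so a = True.
In (¬a ∨ n ∨ s) only s is left, so s = True.
All clauses satisfied.

a=T, u=F, e=F, s=T, q=T, k=T, v=T, h=F, n=F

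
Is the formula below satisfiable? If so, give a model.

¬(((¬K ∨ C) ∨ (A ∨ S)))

C = False; S = False; K = True; A = False

  ¬(((¬K ∨ C) ∨ (A ∨ S))) = True
    (¬K ∨ C) ∨ (A ∨ S) = False
      ¬K ∨ C = False
        ¬K = False
      A ∨ S = False
The formula evaluates to True.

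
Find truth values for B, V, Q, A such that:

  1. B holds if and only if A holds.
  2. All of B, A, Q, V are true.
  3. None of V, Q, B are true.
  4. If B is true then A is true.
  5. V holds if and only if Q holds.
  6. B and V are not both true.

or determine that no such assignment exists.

Unsatisfiable — no assignment works.

Case B = True:
  Constraint (3) is violated (B=T) — contradiction.
Case B = False:
  Constraint (2) is violated (B=F) — contradiction.
Both cases fail — unsatisfiable.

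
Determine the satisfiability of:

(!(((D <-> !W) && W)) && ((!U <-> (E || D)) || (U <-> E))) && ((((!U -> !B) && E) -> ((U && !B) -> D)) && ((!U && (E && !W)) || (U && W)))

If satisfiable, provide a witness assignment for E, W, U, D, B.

E = True, W = False, U = False, D = True, B = False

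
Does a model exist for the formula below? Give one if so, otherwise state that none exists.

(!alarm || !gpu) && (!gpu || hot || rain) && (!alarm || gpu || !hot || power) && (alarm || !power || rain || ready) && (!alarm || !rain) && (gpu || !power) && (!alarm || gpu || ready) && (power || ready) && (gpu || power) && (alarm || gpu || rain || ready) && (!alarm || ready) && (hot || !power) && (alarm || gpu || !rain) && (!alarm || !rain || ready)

Set ready = True.
Set hot = True.
Set alarm = False.
Set power = False.
  then (gpu || power) forces gpu = True.
Set rain = True.
All clauses satisfied.

ready=T; hot=T; alarm=F; power=F; gpu=T; rain=T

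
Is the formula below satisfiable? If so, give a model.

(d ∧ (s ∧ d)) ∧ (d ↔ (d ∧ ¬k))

s: True, k: False, d: True

  d ∧ (s ∧ d) = True
    s ∧ d = True
  d ↔ (d ∧ ¬k) = True
    d ∧ ¬k = True
      ¬k = True
Both conjuncts True, so the formula holds.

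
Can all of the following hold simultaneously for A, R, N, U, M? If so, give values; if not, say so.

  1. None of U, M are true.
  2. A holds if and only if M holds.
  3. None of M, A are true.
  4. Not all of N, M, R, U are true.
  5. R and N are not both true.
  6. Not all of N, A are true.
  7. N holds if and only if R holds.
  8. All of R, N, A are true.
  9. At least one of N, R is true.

Case A = True:
  Constraint (3) is violated (A=T) — contradiction.
Case A = False:
  Constraint (8) is violated (A=F) — contradiction.
Both cases fail — unsatisfiable.

The formula is unsatisfiable.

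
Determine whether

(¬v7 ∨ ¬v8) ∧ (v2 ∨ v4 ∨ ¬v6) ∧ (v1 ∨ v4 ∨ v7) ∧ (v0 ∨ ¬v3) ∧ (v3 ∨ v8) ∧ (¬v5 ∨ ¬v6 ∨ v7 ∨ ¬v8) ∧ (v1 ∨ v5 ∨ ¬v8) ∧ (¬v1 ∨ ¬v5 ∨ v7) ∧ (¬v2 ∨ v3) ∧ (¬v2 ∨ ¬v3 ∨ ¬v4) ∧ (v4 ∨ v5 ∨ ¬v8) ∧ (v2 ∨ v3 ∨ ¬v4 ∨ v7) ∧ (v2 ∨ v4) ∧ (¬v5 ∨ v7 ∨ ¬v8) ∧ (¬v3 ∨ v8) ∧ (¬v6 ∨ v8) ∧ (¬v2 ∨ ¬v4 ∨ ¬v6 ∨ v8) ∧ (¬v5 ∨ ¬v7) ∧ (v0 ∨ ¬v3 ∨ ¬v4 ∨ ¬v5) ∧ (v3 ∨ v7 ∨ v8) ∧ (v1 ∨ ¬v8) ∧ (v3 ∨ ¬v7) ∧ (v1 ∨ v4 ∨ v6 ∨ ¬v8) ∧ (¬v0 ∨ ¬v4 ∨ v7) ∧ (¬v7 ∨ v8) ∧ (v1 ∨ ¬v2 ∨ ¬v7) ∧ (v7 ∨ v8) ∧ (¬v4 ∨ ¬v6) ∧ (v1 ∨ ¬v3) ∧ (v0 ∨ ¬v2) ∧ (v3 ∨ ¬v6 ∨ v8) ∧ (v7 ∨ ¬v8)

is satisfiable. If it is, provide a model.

Case v7 = True:
  (¬v7 ∨ ¬v8) forces v8 = False.
  Clause (¬v7 ∨ v8) is falsified — contradiction.
Case v7 = False:
  (v7 ∨ v8) forces v8 = True.
  Clause (v7 ∨ ¬v8) is falsified — contradiction.
Both cases fail, so the formula is unsatisfiable.

Unsatisfiable — no assignment works.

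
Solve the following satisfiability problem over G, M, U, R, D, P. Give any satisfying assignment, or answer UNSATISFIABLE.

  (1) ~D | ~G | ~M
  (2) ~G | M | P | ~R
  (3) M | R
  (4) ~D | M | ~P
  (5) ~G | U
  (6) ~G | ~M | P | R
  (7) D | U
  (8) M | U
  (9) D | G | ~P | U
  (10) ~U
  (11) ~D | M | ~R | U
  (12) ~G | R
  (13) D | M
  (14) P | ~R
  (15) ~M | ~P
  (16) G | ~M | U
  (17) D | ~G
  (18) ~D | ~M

No satisfying assignment exists.

Case U = True:
  Clause (~U) is falsified — contradiction.
Case U = False:
  (~G | U) forces G = False.
  (D | U) forces D = True.
  (M | U) forces M = True.
  Clause (G | ~M | U) is falsified — contradiction.
Both cases fail, so the formula is unsatisfiable.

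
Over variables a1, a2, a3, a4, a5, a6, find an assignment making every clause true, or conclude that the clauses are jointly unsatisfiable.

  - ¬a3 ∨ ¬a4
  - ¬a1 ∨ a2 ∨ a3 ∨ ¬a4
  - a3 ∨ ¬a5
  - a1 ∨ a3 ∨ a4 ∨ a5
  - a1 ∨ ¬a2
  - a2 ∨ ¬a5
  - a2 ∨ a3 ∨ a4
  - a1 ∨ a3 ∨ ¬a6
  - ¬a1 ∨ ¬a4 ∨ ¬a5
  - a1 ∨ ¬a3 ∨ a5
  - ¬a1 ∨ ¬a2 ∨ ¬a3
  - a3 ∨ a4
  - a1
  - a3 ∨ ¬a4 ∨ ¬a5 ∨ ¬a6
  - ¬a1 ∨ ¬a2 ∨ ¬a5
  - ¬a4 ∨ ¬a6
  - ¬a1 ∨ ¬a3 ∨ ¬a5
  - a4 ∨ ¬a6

a1 = True; a2 = False; a3 = True; a4 = False; a5 = False; a6 = False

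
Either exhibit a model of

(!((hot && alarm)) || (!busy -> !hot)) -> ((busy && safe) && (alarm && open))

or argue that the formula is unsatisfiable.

hot: False; alarm: True; open: True; busy: True; safe: True

  (!((hot && alarm)) || (!busy -> !hot)) -> ((busy && safe) && (alarm && open)) = True
    !((hot && alarm)) || (!busy -> !hot) = True
      !((hot && alarm)) = True
        hot && alarm = False
      !busy -> !hot = True
        !busy = False
        !hot = True
    (busy && safe) && (alarm && open) = True
      busy && safe = True
      alarm && open = True
The formula evaluates to True.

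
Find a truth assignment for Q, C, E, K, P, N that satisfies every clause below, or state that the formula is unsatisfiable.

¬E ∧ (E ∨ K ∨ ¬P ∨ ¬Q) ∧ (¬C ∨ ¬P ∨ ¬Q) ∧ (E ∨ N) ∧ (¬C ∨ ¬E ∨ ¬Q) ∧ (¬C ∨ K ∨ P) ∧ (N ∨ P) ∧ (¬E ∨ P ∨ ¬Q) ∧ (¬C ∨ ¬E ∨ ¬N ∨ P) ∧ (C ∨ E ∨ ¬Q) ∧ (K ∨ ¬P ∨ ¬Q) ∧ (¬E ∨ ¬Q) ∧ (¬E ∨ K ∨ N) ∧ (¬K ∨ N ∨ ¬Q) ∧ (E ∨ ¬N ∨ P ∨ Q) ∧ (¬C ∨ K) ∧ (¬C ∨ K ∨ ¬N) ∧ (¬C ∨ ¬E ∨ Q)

Q = False, C = True, E = False, K = True, P = True, N = True

Unit clause (¬E) forces E = False.
In (E ∨ N) only N is left, so N = True.
Set Q = False.
  then (E ∨ ¬N ∨ P ∨ Q) forces P = True.
Set C = True.
  then (¬C ∨ K) forces K = True.
All clauses satisfied.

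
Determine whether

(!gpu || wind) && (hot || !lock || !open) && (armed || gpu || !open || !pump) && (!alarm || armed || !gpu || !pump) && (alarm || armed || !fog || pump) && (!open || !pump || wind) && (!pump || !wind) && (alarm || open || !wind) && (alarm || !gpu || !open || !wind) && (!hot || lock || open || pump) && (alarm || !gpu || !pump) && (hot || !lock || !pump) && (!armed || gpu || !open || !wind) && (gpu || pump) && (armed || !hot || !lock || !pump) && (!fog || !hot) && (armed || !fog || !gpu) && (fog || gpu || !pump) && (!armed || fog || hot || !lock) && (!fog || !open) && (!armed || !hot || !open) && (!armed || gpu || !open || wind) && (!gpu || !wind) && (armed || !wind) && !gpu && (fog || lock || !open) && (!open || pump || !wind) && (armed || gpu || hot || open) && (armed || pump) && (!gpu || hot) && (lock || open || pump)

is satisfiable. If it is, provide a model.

lock = False, wind = False, alarm = False, fog = True, pump = True, hot = False, armed = True, gpu = False, open = False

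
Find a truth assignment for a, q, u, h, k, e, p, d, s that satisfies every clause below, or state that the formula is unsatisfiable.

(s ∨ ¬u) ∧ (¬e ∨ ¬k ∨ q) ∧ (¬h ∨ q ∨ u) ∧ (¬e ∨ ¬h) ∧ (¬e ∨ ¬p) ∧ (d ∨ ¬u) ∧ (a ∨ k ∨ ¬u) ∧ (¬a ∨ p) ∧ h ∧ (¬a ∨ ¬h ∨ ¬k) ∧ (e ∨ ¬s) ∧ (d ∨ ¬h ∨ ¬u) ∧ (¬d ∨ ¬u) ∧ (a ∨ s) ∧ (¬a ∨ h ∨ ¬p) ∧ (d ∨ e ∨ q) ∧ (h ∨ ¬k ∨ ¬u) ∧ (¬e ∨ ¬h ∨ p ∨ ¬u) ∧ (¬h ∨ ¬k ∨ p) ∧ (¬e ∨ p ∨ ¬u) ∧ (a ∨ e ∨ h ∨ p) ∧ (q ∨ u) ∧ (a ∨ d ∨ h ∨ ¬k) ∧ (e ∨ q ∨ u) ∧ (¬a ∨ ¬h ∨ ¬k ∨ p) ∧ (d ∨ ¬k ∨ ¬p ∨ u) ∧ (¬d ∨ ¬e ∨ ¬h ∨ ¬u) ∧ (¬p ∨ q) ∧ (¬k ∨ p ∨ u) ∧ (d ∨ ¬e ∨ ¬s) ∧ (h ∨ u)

a: True, q: True, u: False, h: True, k: False, e: False, p: True, d: False, s: False

Unit clause (h) forces h = True.
In (¬e ∨ ¬h) only ¬e is left, so e = False.
In (e ∨ ¬s) only ¬s is left, so s = False.
In (a ∨ s) only a is left, so a = True.
In (s ∨ ¬u) only ¬u is left, so u = False.
In (¬h ∨ q ∨ u) only q is left, so q = True.
In (¬a ∨ p) only p is left, so p = True.
In (¬a ∨ ¬h ∨ ¬k) only ¬k is left, so k = False.
Set d = False.
All clauses satisfied.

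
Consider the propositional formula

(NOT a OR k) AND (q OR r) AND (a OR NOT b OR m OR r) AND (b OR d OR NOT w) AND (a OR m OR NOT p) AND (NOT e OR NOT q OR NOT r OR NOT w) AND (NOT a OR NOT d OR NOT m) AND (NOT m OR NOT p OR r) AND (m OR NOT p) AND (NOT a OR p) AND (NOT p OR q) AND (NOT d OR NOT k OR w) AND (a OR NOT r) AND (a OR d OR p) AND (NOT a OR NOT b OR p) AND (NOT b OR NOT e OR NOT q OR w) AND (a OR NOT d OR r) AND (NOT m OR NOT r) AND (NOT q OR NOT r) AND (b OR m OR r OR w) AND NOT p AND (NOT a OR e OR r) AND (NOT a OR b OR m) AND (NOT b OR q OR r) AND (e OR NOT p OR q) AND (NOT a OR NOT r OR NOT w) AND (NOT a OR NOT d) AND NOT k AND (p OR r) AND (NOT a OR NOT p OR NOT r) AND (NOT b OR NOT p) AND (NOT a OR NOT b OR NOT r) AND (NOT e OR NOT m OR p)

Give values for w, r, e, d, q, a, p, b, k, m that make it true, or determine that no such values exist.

Case p = True:
  Clause (NOT p) is falsified — contradiction.
Case p = False:
  (NOT a OR p) forces a = False.
  (a OR NOT r) forces r = False.
  Clause (p OR r) is falsified — contradiction.
Both cases fail, so the formula is unsatisfiable.

Unsatisfiable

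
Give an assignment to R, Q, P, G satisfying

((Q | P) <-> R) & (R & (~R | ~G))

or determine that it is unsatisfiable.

R=T, Q=T, P=F, G=F

  (Q | P) <-> R = True
    Q | P = True
  R & (~R | ~G) = True
    ~R | ~G = True
      ~R = False
      ~G = True
Both conjuncts True, so the formula holds.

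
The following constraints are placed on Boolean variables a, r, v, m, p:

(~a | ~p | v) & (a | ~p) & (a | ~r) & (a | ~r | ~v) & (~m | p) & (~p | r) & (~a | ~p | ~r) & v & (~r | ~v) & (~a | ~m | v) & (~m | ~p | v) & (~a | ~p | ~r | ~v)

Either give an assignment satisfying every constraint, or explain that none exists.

a = False, r = False, v = True, m = False, p = False

Unit clause (v) forces v = True.
In (~r | ~v) only ~r is left, so r = False.
In (~p | r) only ~p is left, so p = False.
In (~m | p) only ~m is left, so m = False.
Set a = False.
All clauses satisfied.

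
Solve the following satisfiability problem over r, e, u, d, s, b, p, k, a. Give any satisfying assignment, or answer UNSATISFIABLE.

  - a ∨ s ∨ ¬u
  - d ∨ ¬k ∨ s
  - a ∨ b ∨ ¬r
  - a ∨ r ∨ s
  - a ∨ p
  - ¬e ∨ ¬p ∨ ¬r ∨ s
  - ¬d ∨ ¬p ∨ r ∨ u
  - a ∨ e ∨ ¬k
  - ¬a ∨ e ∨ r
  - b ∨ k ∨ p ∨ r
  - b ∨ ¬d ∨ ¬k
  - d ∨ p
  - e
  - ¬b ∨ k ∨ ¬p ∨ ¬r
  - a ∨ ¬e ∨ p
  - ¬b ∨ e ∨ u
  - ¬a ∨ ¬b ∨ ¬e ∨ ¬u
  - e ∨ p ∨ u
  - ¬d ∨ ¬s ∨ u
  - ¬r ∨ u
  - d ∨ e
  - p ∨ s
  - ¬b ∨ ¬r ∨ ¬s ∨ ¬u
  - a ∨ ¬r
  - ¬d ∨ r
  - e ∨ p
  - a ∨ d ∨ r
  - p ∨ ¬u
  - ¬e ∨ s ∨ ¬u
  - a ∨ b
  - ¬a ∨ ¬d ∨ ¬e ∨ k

Unit clause (e) forces e = True.
Set r = False.
  then (¬d ∨ r) forces d = False.
  then (a ∨ d ∨ r) forces a = True.
  then (d ∨ p) forces p = True.
Set u = False.
Set s = False.
  then (d ∨ ¬k ∨ s) forces k = False.
Set b = False.
All clauses satisfied.

r=F, e=T, u=F, d=F, s=F, b=F, p=T, k=F, a=T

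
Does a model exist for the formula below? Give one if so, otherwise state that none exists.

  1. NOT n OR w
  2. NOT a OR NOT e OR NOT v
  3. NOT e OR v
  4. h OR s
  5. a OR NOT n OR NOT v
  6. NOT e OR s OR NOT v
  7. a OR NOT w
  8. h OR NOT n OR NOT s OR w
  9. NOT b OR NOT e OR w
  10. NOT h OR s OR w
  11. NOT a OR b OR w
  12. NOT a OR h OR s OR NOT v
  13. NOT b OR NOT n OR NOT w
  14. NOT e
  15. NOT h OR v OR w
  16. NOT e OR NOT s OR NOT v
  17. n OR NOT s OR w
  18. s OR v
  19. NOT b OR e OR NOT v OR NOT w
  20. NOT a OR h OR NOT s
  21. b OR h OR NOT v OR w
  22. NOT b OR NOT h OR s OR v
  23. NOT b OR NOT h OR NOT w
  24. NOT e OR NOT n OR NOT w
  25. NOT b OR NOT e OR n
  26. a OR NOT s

h=T; w=T; n=F; a=T; b=F; s=T; v=T; e=F

Unit clause (NOT e) forces e = False.
Try h = False:
  (h OR s) forces s = True.
  (NOT a OR h OR NOT s) forces a = False.
  clause (a OR NOT s) is falsified — backtrack.
So h = True.
Try w = False:
  (NOT n OR w) forces n = False.
  (NOT h OR s OR w) forces s = True.
  clause (n OR NOT s OR w) is falsified — backtrack.
So w = True.
  then (a OR NOT w) forces a = True.
  then (NOT b OR NOT h OR NOT w) forces b = False.
Set n = False.
Set s = True.
Set v = True.
All clauses satisfied.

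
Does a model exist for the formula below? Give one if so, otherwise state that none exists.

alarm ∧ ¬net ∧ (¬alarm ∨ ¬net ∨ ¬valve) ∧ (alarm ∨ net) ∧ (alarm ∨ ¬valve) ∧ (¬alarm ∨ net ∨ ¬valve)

valve=F, alarm=T, net=F

Unit clause (alarm) forces alarm = True.
Unit clause (¬net) forces net = False.
In (¬alarm ∨ net ∨ ¬valve) only ¬valve is left, so valve = False.
Check each clause:
  (alarm): alarm holds.
  (¬net): ¬net holds.
  (¬alarm ∨ ¬net ∨ ¬valve): ¬net holds.
  (alarm ∨ net): alarm holds.
  (alarm ∨ ¬valve): alarm holds.
  (¬alarm ∨ net ∨ ¬valve): ¬valve holds.
All clauses satisfied.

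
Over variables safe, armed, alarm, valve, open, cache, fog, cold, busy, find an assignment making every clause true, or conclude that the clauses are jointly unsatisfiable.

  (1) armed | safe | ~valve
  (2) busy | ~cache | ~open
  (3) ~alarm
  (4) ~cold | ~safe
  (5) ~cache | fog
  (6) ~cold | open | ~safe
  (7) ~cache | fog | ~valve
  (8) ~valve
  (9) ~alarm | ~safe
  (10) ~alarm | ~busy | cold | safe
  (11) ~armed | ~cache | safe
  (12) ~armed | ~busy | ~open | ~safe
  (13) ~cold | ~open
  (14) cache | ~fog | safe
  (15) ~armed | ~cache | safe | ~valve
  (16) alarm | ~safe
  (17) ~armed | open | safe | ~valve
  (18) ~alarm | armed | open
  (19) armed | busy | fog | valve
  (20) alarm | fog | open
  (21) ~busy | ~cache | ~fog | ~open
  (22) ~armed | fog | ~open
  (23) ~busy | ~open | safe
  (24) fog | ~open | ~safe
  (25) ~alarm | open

safe=F, armed=F, alarm=F, valve=F, open=F, cache=T, fog=T, cold=T, busy=F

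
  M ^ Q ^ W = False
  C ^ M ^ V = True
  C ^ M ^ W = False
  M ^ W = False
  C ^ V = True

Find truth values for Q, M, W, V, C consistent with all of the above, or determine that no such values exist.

Q = False, M = False, W = False, V = True, C = False

M ^ Q ^ W = F ^ F ^ F = False ✓
C ^ M ^ V = F ^ F ^ T = True ✓
C ^ M ^ W = F ^ F ^ F = False ✓
M ^ W = F ^ F = False ✓
C ^ V = F ^ T = True ✓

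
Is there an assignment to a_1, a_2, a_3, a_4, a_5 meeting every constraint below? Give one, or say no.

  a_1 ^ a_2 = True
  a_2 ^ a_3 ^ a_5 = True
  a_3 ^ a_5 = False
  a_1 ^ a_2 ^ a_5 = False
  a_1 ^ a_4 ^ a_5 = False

a_1 = False, a_2 = True, a_3 = True, a_4 = True, a_5 = True

a_1 ^ a_2 = F ^ T = True ✓
a_2 ^ a_3 ^ a_5 = T ^ T ^ T = True ✓
a_3 ^ a_5 = T ^ T = False ✓
a_1 ^ a_2 ^ a_5 = F ^ T ^ T = False ✓
a_1 ^ a_4 ^ a_5 = F ^ T ^ T = False ✓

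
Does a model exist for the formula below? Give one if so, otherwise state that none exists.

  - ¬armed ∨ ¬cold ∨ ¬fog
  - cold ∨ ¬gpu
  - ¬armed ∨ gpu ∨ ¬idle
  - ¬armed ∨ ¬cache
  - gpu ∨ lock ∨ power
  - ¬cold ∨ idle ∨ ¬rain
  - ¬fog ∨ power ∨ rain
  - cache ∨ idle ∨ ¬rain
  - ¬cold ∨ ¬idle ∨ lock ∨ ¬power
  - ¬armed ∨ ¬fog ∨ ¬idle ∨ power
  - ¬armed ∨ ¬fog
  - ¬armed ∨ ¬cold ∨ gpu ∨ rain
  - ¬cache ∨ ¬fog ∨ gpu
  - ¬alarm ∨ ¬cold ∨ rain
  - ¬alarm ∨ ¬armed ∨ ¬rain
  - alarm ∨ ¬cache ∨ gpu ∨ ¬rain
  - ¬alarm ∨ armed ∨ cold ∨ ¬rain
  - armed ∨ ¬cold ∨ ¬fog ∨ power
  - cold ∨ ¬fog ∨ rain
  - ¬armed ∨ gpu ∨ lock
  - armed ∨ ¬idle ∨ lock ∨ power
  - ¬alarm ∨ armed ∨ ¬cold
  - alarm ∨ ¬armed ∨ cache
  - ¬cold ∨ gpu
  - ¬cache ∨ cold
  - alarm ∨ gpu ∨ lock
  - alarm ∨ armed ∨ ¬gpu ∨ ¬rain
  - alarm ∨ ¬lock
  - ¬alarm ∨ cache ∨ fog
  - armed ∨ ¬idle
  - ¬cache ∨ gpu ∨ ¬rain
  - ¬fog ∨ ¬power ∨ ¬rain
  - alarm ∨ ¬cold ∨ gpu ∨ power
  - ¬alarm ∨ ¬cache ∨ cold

Set idle = False.
Set cold = True.
  then (¬cold ∨ idle ∨ ¬rain) forces rain = False.
  then (¬alarm ∨ ¬cold ∨ rain) forces alarm = False.
  then (¬cold ∨ gpu) forces gpu = True.
  then (alarm ∨ ¬lock) forces lock = False.
Try armed = True:
  (¬armed ∨ ¬cold ∨ ¬fog) forces fog = False.
  (¬armed ∨ ¬cache) forces cache = False.
  clause (alarm ∨ ¬armed ∨ cache) is falsified — backtrack.
So armed = False.
Set fog = False.
Set cache = False.
Set power = False.
All clauses satisfied.

idle=F; cold=T; lock=F; armed=F; rain=F; fog=F; gpu=T; alarm=F; cache=F; power=F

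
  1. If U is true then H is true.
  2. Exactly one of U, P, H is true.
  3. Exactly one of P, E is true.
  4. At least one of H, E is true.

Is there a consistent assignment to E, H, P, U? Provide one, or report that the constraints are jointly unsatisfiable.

E = True; H = True; P = False; U = False

  (1) U=F ⇒ H: vacuous ✓
  (2) {U, P, H}: 1 true — exactly one ✓
  (3) {P, E}: 1 true — exactly one ✓
  (4) {H, E}: 2 true — at least one ✓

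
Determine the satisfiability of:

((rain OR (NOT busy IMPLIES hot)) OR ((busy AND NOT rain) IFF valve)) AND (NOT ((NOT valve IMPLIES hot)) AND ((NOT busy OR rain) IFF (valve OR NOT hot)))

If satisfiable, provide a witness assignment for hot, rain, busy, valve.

hot: False, rain: True, busy: False, valve: False

  (rain OR (NOT busy IMPLIES hot)) OR ((busy AND NOT rain) IFF valve) = True
    rain OR (NOT busy IMPLIES hot) = True
      NOT busy IMPLIES hot = False
        NOT busy = True
    (busy AND NOT rain) IFF valve = True
      busy AND NOT rain = False
        NOT rain = False
  NOT ((NOT valve IMPLIES hot)) AND ((NOT busy OR rain) IFF (valve OR NOT hot)) = True
    NOT ((NOT valve IMPLIES hot)) = True
      NOT valve IMPLIES hot = False
        NOT valve = True
    (NOT busy OR rain) IFF (valve OR NOT hot) = True
      NOT busy OR rain = True
        NOT busy = True
      valve OR NOT hot = True
        NOT hot = True
Both conjuncts True, so the formula holds.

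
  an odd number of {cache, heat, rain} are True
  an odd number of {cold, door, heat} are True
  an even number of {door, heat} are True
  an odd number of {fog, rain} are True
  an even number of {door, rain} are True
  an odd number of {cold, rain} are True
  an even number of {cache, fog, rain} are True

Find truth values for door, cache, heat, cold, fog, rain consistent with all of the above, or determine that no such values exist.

door = False; cache = True; heat = False; cold = True; fog = True; rain = False

{cache, heat, rain}: 1 true → odd ✓
{cold, door, heat}: 1 true → odd ✓
{door, heat}: 0 true → even ✓
{fog, rain}: 1 true → odd ✓
{door, rain}: 0 true → even ✓
{cold, rain}: 1 true → odd ✓
{cache, fog, rain}: 2 true → even ✓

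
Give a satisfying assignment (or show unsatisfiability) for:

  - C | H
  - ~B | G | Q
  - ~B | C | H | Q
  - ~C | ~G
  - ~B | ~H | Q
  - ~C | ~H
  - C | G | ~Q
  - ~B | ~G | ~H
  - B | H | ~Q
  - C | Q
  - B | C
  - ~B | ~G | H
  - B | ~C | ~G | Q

Q = True, C = True, G = False, B = True, H = False

Set Q = True.
Try C = False:
  (C | H) forces H = True.
  (C | G | ~Q) forces G = True.
  (~B | ~G | ~H) forces B = False.
  clause (B | C) is falsified — backtrack.
So C = True.
  then (~C | ~G) forces G = False.
  then (~C | ~H) forces H = False.
  then (B | H | ~Q) forces B = True.
All clauses satisfied.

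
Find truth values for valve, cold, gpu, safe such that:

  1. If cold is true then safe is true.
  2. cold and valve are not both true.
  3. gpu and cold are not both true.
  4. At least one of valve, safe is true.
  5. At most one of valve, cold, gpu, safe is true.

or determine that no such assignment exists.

valve = False, cold = False, gpu = False, safe = True

  (1) cold=F ⇒ safe: vacuous ✓
  (2) cold=F, valve=F — not both ✓
  (3) gpu=F, cold=F — not both ✓
  (4) {valve, safe}: 1 true — at least one ✓
  (5) {valve, cold, gpu, safe}: 1 true — at most one ✓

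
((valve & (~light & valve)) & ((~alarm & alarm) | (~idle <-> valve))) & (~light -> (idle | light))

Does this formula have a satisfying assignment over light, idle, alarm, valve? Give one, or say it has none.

No satisfying assignment exists.

Case light = True: the conjunct ~light is False.
Case light = False: the formula simplifies to ((valve & valve) & ((~alarm & alarm) | (~idle <-> valve))) & idle.
  valve = True: simplifies to ((~alarm & alarm) | ~idle) & idle.
    idle = True: simplifies to ~alarm & alarm.
      alarm = True: the conjunct ~alarm is False.
      alarm = False: the conjunct alarm is False.
    idle = False: the conjunct idle is False.
  valve = False: the conjunct valve is False.
Both cases fail — unsatisfiable.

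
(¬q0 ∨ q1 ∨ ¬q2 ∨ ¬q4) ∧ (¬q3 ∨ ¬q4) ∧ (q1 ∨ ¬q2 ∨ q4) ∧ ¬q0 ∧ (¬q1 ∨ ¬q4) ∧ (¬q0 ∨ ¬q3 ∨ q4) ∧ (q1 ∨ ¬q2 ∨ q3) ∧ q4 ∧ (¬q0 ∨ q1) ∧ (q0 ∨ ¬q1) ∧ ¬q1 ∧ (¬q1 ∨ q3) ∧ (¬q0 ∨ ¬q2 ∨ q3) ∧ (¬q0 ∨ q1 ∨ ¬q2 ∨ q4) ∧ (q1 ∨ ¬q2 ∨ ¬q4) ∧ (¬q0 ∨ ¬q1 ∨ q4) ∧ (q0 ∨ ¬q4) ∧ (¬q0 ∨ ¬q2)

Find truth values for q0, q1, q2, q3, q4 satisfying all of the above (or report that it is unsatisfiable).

Case q0 = True:
  Clause (¬q0) is falsified — contradiction.
Case q0 = False:
  (q4) forces q4 = True.
  Clause (q0 ∨ ¬q4) is falsified — contradiction.
Both cases fail, so the formula is unsatisfiable.

Unsatisfiable — no assignment works.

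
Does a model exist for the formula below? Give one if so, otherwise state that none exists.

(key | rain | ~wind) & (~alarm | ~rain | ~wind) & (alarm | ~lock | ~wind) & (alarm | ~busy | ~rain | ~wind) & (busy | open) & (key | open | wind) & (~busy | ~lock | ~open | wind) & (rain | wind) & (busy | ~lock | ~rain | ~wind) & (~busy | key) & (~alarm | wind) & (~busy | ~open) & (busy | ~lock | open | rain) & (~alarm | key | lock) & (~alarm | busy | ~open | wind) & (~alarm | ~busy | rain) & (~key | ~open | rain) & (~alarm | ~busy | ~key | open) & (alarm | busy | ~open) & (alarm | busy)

alarm=F, wind=T, lock=F, key=T, open=F, rain=F, busy=T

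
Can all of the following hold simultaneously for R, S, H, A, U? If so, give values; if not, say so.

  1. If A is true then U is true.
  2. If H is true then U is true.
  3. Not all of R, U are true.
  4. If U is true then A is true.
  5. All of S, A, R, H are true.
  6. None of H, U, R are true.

Case R = True:
  Constraint (6) is violated (R=T) — contradiction.
Case R = False:
  Constraint (5) is violated (R=F) — contradiction.
Both cases fail — unsatisfiable.

The formula is unsatisfiable.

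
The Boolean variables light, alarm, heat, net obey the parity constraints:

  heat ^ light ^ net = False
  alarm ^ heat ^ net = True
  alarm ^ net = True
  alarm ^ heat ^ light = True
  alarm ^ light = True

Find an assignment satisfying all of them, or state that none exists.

light=T, alarm=F, heat=F, net=T

heat ^ light ^ net = F ^ T ^ T = False ✓
alarm ^ heat ^ net = F ^ F ^ T = True ✓
alarm ^ net = F ^ T = True ✓
alarm ^ heat ^ light = F ^ F ^ T = True ✓
alarm ^ light = F ^ T = True ✓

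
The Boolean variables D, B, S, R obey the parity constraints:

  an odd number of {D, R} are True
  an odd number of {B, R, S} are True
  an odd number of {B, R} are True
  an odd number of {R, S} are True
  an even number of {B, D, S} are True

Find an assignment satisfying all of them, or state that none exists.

D=F, B=F, S=F, R=T

{D, R}: 1 true → odd ✓
{B, R, S}: 1 true → odd ✓
{B, R}: 1 true → odd ✓
{R, S}: 1 true → odd ✓
{B, D, S}: 0 true → even ✓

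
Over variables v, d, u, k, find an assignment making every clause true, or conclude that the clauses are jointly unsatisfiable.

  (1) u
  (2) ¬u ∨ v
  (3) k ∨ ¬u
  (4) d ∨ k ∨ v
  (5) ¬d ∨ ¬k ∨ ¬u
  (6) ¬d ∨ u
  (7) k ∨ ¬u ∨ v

v = True; d = False; u = True; k = True

Unit clause (u) forces u = True.
In (¬u ∨ v) only v is left, so v = True.
In (k ∨ ¬u) only k is left, so k = True.
In (¬d ∨ ¬k ∨ ¬u) only ¬d is left, so d = False.
Check each clause:
  (u): u holds.
  (¬u ∨ v): v holds.
  (k ∨ ¬u): k holds.
  (d ∨ k ∨ v): k holds.
  (¬d ∨ ¬k ∨ ¬u): ¬d holds.
  (¬d ∨ u): ¬d holds.
  (k ∨ ¬u ∨ v): k holds.
All clauses satisfied.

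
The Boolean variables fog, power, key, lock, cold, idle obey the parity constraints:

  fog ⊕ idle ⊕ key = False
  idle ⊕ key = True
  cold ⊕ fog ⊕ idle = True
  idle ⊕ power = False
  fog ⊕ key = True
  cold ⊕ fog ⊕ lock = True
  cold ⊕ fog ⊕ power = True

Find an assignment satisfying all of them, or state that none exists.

fog: True, power: True, key: False, lock: True, cold: True, idle: True

fog ⊕ idle ⊕ key = T ⊕ T ⊕ F = False ✓
idle ⊕ key = T ⊕ F = True ✓
cold ⊕ fog ⊕ idle = T ⊕ T ⊕ T = True ✓
idle ⊕ power = T ⊕ T = False ✓
fog ⊕ key = T ⊕ F = True ✓
cold ⊕ fog ⊕ lock = T ⊕ T ⊕ T = True ✓
cold ⊕ fog ⊕ power = T ⊕ T ⊕ T = True ✓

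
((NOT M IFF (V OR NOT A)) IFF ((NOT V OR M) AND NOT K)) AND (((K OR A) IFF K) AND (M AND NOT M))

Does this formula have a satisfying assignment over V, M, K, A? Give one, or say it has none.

Case M = True: the conjunct NOT M is False.
Case M = False: the conjunct M is False.
Both cases fail — unsatisfiable.

UNSATISFIABLE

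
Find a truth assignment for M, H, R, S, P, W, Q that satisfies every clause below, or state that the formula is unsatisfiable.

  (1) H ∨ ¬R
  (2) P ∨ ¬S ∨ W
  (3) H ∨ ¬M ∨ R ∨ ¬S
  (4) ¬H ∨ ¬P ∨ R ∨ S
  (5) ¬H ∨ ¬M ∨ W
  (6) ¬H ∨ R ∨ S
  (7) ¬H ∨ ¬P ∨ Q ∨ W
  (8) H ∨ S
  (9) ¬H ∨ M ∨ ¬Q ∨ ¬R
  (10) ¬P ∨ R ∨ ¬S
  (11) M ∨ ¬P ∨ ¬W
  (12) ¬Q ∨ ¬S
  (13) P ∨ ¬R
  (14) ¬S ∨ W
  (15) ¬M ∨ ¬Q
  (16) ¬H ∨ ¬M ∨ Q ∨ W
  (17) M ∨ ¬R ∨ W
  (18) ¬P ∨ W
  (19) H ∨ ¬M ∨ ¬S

M=T, H=T, R=T, S=F, P=T, W=T, Q=F

Set M = True.
  then (¬M ∨ ¬Q) forces Q = False.
Set H = True.
  then (¬H ∨ ¬M ∨ W) forces W = True.
Set R = True.
  then (P ∨ ¬R) forces P = True.
Set S = False.
All clauses satisfied.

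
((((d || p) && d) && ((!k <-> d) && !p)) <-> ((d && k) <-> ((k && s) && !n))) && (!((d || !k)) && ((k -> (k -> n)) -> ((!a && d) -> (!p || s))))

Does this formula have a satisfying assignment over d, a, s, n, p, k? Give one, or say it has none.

d: False; a: False; s: True; n: False; p: True; k: True

  (((d || p) && d) && ((!k <-> d) && !p)) <-> ((d && k) <-> ((k && s) && !n)) = True
    ((d || p) && d) && ((!k <-> d) && !p) = False
      (d || p) && d = False
        d || p = True
      (!k <-> d) && !p = False
        !k <-> d = True
          !k = False
        !p = False
    (d && k) <-> ((k && s) && !n) = False
      d && k = False
      (k && s) && !n = True
        k && s = True
        !n = True
  !((d || !k)) && ((k -> (k -> n)) -> ((!a && d) -> (!p || s))) = True
    !((d || !k)) = True
      d || !k = False
        !k = False
    (k -> (k -> n)) -> ((!a && d) -> (!p || s)) = True
      k -> (k -> n) = False
        k -> n = False
      (!a && d) -> (!p || s) = True
        !a && d = False
          !a = True
        !p || s = True
          !p = False
Both conjuncts True, so the formula holds.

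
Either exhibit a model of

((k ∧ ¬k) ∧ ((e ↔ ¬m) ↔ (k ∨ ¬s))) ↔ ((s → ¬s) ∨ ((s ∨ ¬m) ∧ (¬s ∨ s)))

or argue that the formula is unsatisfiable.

The formula is unsatisfiable.

Case s = True: the formula simplifies to (k ∧ ¬k) ∧ ((e ↔ ¬m) ↔ k).
  k = True: the conjunct ¬k is False.
  k = False: the conjunct k is False.
Case s = False: the formula simplifies to (k ∧ ¬k) ∧ (e ↔ ¬m).
  k = True: the conjunct ¬k is False.
  k = False: the conjunct k is False.
Both cases fail — unsatisfiable.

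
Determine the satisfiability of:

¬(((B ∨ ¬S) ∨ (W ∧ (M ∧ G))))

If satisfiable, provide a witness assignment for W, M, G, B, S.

W: False; M: True; G: True; B: False; S: True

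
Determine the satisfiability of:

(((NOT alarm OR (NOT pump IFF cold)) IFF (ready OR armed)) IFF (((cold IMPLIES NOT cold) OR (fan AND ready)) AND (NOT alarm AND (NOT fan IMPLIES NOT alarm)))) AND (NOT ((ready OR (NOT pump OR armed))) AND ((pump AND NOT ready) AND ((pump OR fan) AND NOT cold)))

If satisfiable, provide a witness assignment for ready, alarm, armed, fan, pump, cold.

ready: False, alarm: True, armed: False, fan: True, pump: True, cold: False

  ((NOT alarm OR (NOT pump IFF cold)) IFF (ready OR armed)) IFF (((cold IMPLIES NOT cold) OR (fan AND ready)) AND (NOT alarm AND (NOT fan IMPLIES NOT alarm))) = True
    (NOT alarm OR (NOT pump IFF cold)) IFF (ready OR armed) = False
      NOT alarm OR (NOT pump IFF cold) = True
        NOT alarm = False
        NOT pump IFF cold = True
          NOT pump = False
      ready OR armed = False
    ((cold IMPLIES NOT cold) OR (fan AND ready)) AND (NOT alarm AND (NOT fan IMPLIES NOT alarm)) = False
      (cold IMPLIES NOT cold) OR (fan AND ready) = True
        cold IMPLIES NOT cold = True
          NOT cold = True
        fan AND ready = False
      NOT alarm AND (NOT fan IMPLIES NOT alarm) = False
        NOT alarm = False
        NOT fan IMPLIES NOT alarm = True
          NOT fan = False
          NOT alarm = False
  NOT ((ready OR (NOT pump OR armed))) AND ((pump AND NOT ready) AND ((pump OR fan) AND NOT cold)) = True
    NOT ((ready OR (NOT pump OR armed))) = True
      ready OR (NOT pump OR armed) = False
        NOT pump OR armed = False
          NOT pump = False
    (pump AND NOT ready) AND ((pump OR fan) AND NOT cold) = True
      pump AND NOT ready = True
        NOT ready = True
      (pump OR fan) AND NOT cold = True
        pump OR fan = True
        NOT cold = True
Both conjuncts True, so the formula holds.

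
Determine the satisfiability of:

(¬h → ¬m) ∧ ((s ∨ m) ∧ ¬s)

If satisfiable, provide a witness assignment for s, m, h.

s = False, m = True, h = True

  ¬h → ¬m = True
    ¬h = False
    ¬m = False
  (s ∨ m) ∧ ¬s = True
    s ∨ m = True
    ¬s = True
Both conjuncts True, so the formula holds.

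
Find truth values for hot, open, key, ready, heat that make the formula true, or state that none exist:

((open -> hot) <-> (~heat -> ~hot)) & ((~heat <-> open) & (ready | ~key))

hot = True, open = False, key = True, ready = True, heat = True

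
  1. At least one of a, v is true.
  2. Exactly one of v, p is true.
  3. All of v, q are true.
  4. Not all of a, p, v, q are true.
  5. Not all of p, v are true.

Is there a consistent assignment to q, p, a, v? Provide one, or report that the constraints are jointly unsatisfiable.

q = True, p = False, a = False, v = True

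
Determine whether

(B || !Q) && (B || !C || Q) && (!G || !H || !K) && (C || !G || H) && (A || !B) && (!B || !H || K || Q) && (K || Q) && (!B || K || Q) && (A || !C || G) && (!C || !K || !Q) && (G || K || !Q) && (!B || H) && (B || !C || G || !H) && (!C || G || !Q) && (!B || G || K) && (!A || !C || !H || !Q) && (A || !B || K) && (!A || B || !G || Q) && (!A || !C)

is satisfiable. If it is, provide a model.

Set G = False.
Set B = True.
  then (A || !B) forces A = True.
  then (!B || H) forces H = True.
  then (!B || G || K) forces K = True.
  then (!A || !C) forces C = False.
Set Q = True.
All clauses satisfied.

G: False, B: True, Q: True, K: True, C: False, A: True, H: True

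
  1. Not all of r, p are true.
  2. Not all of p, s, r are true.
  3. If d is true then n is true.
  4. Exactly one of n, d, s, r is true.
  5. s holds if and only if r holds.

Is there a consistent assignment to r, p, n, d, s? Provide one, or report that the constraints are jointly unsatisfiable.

r = False, p = False, n = True, d = False, s = False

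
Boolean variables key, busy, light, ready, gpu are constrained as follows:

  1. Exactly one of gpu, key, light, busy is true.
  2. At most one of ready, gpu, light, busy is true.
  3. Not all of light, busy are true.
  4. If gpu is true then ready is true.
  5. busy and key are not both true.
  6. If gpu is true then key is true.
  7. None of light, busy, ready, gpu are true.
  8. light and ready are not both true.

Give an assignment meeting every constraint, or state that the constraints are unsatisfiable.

key=T, busy=F, light=F, ready=F, gpu=F

  (1) {gpu, key, light, busy}: 1 true — exactly one ✓
  (2) {ready, gpu, light, busy}: 0 true — at most one ✓
  (3) {light, busy}: 0/2 true — not all ✓
  (4) gpu=F ⇒ ready: vacuous ✓
  (5) busy=F, key=T — not both ✓
  (6) gpu=F ⇒ key: vacuous ✓
  (7) {light, busy, ready, gpu}: 0 true — none ✓
  (8) light=F, ready=F — not both ✓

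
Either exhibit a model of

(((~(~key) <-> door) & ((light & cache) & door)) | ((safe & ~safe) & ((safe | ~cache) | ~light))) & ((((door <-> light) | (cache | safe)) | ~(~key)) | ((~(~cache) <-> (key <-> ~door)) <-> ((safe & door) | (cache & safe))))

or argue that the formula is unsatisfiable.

door=T, light=T, cache=T, safe=F, key=T

  ((~(~key) <-> door) & ((light & cache) & door)) | ((safe & ~safe) & ((safe | ~cache) | ~light)) = True
    (~(~key) <-> door) & ((light & cache) & door) = True
      ~(~key) <-> door = True
        ~(~key) = True
          ~key = False
      (light & cache) & door = True
        light & cache = True
    (safe & ~safe) & ((safe | ~cache) | ~light) = False
      safe & ~safe = False
        ~safe = True
      (safe | ~cache) | ~light = False
        safe | ~cache = False
          ~cache = False
        ~light = False
  (((door <-> light) | (cache | safe)) | ~(~key)) | ((~(~cache) <-> (key <-> ~door)) <-> ((safe & door) | (cache & safe))) = True
    ((door <-> light) | (cache | safe)) | ~(~key) = True
      (door <-> light) | (cache | safe) = True
        door <-> light = True
        cache | safe = True
      ~(~key) = True
        ~key = False
    (~(~cache) <-> (key <-> ~door)) <-> ((safe & door) | (cache & safe)) = True
      ~(~cache) <-> (key <-> ~door) = False
        ~(~cache) = True
          ~cache = False
        key <-> ~door = False
          ~door = False
      (safe & door) | (cache & safe) = False
        safe & door = False
        cache & safe = False
Both conjuncts True, so the formula holds.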